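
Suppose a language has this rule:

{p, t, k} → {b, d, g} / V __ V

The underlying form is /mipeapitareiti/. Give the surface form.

/p/ is a voiceless stop between vowels /i/ and /e/, so it voices to [b].
/p/ is a voiceless stop between vowels /a/ and /i/, so it voices to [b].
/t/ is a voiceless stop between vowels /i/ and /a/, so it voices to [d].
/t/ is a voiceless stop between vowels /i/ and /i/, so it voices to [d].
Surface form: [mibeabidareidi].

mibeabidareidi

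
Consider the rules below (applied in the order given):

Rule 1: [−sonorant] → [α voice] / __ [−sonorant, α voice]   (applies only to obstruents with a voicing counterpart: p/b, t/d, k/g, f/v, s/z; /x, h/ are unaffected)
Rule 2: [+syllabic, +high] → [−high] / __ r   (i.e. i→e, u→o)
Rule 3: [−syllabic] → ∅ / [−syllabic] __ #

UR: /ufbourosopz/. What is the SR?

Rule 1 (regressive voicing assimilation): /f/ precedes the voiced obstruent /b/, so it voices to [v] by assimilation. /p/ precedes the voiced obstruent /z/, so it voices to [b] by assimilation. /ufbourosopz/ → uvbourosobz.
Rule 2 (pre-rhotic lowering): /u/ is a high vowel immediately before /r/, so it lowers to [o]. /uvbourosobz/ → uvboorosobz.
Rule 3 (final cluster simplification): /z/ is the second consonant of a word-final cluster /bz/, so it deletes. /uvboorosobz/ → uvboorosob.

uvboorosob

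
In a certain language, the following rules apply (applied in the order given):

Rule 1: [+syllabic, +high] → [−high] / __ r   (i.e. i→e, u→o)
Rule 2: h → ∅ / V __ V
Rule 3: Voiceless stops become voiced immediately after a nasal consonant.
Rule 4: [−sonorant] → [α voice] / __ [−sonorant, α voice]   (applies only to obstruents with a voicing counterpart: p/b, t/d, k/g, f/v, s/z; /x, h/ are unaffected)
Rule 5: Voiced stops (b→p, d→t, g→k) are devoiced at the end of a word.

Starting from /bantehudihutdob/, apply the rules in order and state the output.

bandeudiuddop

Rule 1 (pre-rhotic lowering): no segment meets the environment; /bantehudihutdob/ is unchanged.
Rule 2 (intervocalic h-deletion): /h/ occurs between vowels /e/ and /u/, so it deletes. /h/ occurs between vowels /i/ and /u/, so it deletes. /bantehudihutdob/ → banteudiutdob.
Rule 3 (post-nasal voicing): /t/ is a voiceless stop immediately after the nasal /n/, so it voices to [d]. /banteudiutdob/ → bandeudiutdob.
Rule 4 (regressive voicing assimilation): /t/ precedes the voiced obstruent /d/, so it voices to [d] by assimilation. /bandeudiutdob/ → bandeudiuddob.
Rule 5 (final devoicing): /b/ is a voiced stop in word-final position, so it devoices to [p]. /bandeudiuddob/ → bandeudiuddop.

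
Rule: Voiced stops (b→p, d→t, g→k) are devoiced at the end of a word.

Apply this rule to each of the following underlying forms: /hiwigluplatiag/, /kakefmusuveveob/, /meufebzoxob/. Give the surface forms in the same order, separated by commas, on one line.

hiwigluplatiak, kakefmusuveveop, meufebzoxop

/hiwigluplatiag/: /g/ is a voiced stop in word-final position, so it devoices to [k]. → [hiwigluplatiak].
/kakefmusuveveob/: /b/ is a voiced stop in word-final position, so it devoices to [p]. → [kakefmusuveveop].
/meufebzoxob/: /b/ is a voiced stop in word-final position, so it devoices to [p]. → [meufebzoxop].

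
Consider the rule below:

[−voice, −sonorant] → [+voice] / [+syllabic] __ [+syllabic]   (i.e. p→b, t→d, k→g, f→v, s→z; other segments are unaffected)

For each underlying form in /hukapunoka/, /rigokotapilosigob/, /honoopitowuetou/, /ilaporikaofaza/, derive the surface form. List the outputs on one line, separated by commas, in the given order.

/hukapunoka/: /k/ is a voiceless obstruent between vowels /u/ and /a/, so it voices to [g]. /p/ is a voiceless obstruent between vowels /a/ and /u/, so it voices to [b]. /k/ is a voiceless obstruent between vowels /o/ and /a/, so it voices to [g]. → [hugabunoga].
/rigokotapilosigob/: /k/ is a voiceless obstruent between vowels /o/ and /o/, so it voices to [g]. /t/ is a voiceless obstruent between vowels /o/ and /a/, so it voices to [d]. /p/ is a voiceless obstruent between vowels /a/ and /i/, so it voices to [b]. /s/ is a voiceless obstruent between vowels /o/ and /i/, so it voices to [z]. → [rigogodabilozigob].
/honoopitowuetou/: /p/ is a voiceless obstruent between vowels /o/ and /i/, so it voices to [b]. /t/ is a voiceless obstruent between vowels /i/ and /o/, so it voices to [d]. /t/ is a voiceless obstruent between vowels /e/ and /o/, so it voices to [d]. → [honoobidowuedou].
/ilaporikaofaza/: /p/ is a voiceless obstruent between vowels /a/ and /o/, so it voices to [b]. /k/ is a voiceless obstruent between vowels /i/ and /a/, so it voices to [g]. /f/ is a voiceless obstruent between vowels /o/ and /a/, so it voices to [v]. → [ilaborigaovaza].

hugabunoga, rigogodabilozigob, honoobidowuedou, ilaborigaovaza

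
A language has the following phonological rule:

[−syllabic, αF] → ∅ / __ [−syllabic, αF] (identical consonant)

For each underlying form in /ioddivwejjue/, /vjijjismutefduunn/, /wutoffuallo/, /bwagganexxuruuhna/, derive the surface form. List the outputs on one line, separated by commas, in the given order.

iodivwejue, vjijismutefduun, wutofualo, bwaganexuruuhna

/ioddivwejjue/: /dd/ is a geminate; the first /d/ deletes. /jj/ is a geminate; the first /j/ deletes. → [iodivwejue].
/vjijjismutefduunn/: /jj/ is a geminate; the first /j/ deletes. /nn/ is a geminate; the first /n/ deletes. → [vjijismutefduun].
/wutoffuallo/: /ff/ is a geminate; the first /f/ deletes. /ll/ is a geminate; the first /l/ deletes. → [wutofualo].
/bwagganexxuruuhna/: /gg/ is a geminate; the first /g/ deletes. /xx/ is a geminate; the first /x/ deletes. → [bwaganexuruuhna].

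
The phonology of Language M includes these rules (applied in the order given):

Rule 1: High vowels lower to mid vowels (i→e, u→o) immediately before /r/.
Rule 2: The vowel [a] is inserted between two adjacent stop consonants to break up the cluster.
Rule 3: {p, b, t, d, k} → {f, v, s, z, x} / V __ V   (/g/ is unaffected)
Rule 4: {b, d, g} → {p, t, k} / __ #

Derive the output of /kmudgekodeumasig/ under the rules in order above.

Rule 1 (pre-rhotic lowering): no segment meets the environment; /kmudgekodeumasig/ is unchanged.
Rule 2 (stop-cluster a-epenthesis): /d/ and /g/ form a stop–stop cluster, so [a] is inserted between them. /kmudgekodeumasig/ → kmudagekodeumasig.
Rule 3 (intervocalic spirantization): /d/ is a stop between vowels /u/ and /a/, so it spirantizes to the fricative [z]. /k/ is a stop between vowels /e/ and /o/, so it spirantizes to the fricative [x]. /d/ is a stop between vowels /o/ and /e/, so it spirantizes to the fricative [z]. /kmudagekodeumasig/ → kmuzagexozeumasig.
Rule 4 (final devoicing): /g/ is a voiced stop in word-final position, so it devoices to [k]. /kmuzagexozeumasig/ → kmuzagexozeumasik.

kmuzagexozeumasik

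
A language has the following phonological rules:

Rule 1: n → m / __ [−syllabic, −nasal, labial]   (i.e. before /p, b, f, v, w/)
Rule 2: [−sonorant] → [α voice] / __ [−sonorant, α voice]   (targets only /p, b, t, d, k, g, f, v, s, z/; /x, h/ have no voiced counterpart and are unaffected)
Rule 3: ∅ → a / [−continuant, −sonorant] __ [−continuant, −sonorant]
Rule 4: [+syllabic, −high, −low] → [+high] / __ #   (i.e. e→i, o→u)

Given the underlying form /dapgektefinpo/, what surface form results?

Rule 1 (nasal place assimilation): /n/ precedes the labial consonant /p/, so it assimilates in place to [m]. /dapgektefinpo/ → dapgektefimpo.
Rule 2 (regressive voicing assimilation): /p/ precedes the voiced obstruent /g/, so it voices to [b] by assimilation. /dapgektefimpo/ → dabgektefimpo.
Rule 3 (stop-cluster a-epenthesis): /b/ and /g/ form a stop–stop cluster, so [a] is inserted between them. /k/ and /t/ form a stop–stop cluster, so [a] is inserted between them. /dabgektefimpo/ → dabagekatefimpo.
Rule 4 (final vowel raising): /o/ is a mid vowel in word-final position, so it raises to [u]. /dabagekatefimpo/ → dabagekatefimpu.

dabagekatefimpu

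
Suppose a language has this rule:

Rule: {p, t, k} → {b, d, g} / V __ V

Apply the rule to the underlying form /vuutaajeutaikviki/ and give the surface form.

/t/ is a voiceless stop between vowels /u/ and /a/, so it voices to [d].
/t/ is a voiceless stop between vowels /u/ and /a/, so it voices to [d].
/k/ is a voiceless stop between vowels /i/ and /i/, so it voices to [g].
Surface form: [vuudaajeudaikvigi].

vuudaajeudaikvigi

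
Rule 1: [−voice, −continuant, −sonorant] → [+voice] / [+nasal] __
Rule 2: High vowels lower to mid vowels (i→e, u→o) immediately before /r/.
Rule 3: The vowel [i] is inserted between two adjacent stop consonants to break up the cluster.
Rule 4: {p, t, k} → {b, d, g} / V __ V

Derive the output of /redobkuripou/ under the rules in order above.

Rule 1 (post-nasal voicing): no segment meets the environment; /redobkuripou/ is unchanged.
Rule 2 (pre-rhotic lowering): /u/ is a high vowel immediately before /r/, so it lowers to [o]. /redobkuripou/ → redobkoripou.
Rule 3 (stop-cluster i-epenthesis): /b/ and /k/ form a stop–stop cluster, so [i] is inserted between them. /redobkoripou/ → redobikoripou.
Rule 4 (intervocalic voicing): /k/ is a voiceless stop between vowels /i/ and /o/, so it voices to [g]. /p/ is a voiceless stop between vowels /i/ and /o/, so it voices to [b]. /redobikoripou/ → redobigoribou.

redobigoribou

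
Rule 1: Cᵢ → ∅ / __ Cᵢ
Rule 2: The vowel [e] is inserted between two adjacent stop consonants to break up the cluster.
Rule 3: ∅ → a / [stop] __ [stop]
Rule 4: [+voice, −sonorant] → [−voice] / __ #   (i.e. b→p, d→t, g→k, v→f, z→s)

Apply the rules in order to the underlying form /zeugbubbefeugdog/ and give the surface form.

Rule 1 (degemination): /bb/ is a geminate; the first /b/ deletes. /zeugbubbefeugdog/ → zeugbubefeugdog.
Rule 2 (stop-cluster e-epenthesis): /g/ and /b/ form a stop–stop cluster, so [e] is inserted between them. /g/ and /d/ form a stop–stop cluster, so [e] is inserted between them. /zeugbubefeugdog/ → zeugebubefeugedog.
Rule 3 (stop-cluster a-epenthesis): no segment meets the environment; /zeugebubefeugedog/ is unchanged.
Rule 4 (final devoicing): /g/ is a voiced obstruent in word-final position, so it devoices to [k]. /zeugebubefeugedog/ → zeugebubefeugedok.

zeugebubefeugedok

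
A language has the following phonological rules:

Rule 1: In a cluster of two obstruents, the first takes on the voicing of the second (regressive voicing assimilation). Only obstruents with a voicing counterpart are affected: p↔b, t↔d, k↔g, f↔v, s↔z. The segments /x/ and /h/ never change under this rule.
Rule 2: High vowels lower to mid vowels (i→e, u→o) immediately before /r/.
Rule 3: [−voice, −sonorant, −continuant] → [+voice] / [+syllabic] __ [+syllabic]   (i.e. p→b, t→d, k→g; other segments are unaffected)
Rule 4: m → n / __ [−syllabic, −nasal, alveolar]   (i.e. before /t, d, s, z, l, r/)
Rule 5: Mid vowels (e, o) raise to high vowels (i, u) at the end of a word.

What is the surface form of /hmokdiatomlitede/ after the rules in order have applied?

hmogdiadonlidedi

Rule 1 (regressive voicing assimilation): /k/ precedes the voiced obstruent /d/, so it voices to [g] by assimilation. /hmokdiatomlitede/ → hmogdiatomlitede.
Rule 2 (pre-rhotic lowering): no segment meets the environment; /hmogdiatomlitede/ is unchanged.
Rule 3 (intervocalic voicing): /t/ is a voiceless stop between vowels /a/ and /o/, so it voices to [d]. /t/ is a voiceless stop between vowels /i/ and /e/, so it voices to [d]. /hmogdiatomlitede/ → hmogdiadomlidede.
Rule 4 (nasal place assimilation): /m/ precedes the alveolar consonant /l/, so it assimilates in place to [n]. /hmogdiadomlidede/ → hmogdiadonlidede.
Rule 5 (final vowel raising): /e/ is a mid vowel in word-final position, so it raises to [i]. /hmogdiadonlidede/ → hmogdiadonlidedi.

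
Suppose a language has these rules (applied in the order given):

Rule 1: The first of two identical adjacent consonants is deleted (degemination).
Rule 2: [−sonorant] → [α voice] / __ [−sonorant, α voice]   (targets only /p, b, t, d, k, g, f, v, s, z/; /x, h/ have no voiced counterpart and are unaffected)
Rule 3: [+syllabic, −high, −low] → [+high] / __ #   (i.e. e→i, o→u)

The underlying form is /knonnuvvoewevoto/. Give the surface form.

knonuvoewevotu

Rule 1 (degemination): /nn/ is a geminate; the first /n/ deletes. /vv/ is a geminate; the first /v/ deletes. /knonnuvvoewevoto/ → knonuvoewevoto.
Rule 2 (regressive voicing assimilation): no segment meets the environment; /knonuvoewevoto/ is unchanged.
Rule 3 (final vowel raising): /o/ is a mid vowel in word-final position, so it raises to [u]. /knonuvoewevoto/ → knonuvoewevotu.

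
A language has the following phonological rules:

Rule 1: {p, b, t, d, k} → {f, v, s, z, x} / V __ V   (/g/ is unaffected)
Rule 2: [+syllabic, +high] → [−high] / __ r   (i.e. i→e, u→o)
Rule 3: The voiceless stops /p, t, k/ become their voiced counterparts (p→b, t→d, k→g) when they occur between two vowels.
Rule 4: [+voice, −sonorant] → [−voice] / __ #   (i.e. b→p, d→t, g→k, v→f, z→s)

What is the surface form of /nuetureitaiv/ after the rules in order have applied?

Rule 1 (intervocalic spirantization): /t/ is a stop between vowels /e/ and /u/, so it spirantizes to the fricative [s]. /t/ is a stop between vowels /i/ and /a/, so it spirantizes to the fricative [s]. /nuetureitaiv/ → nuesureisaiv.
Rule 2 (pre-rhotic lowering): /u/ is a high vowel immediately before /r/, so it lowers to [o]. /nuesureisaiv/ → nuesoreisaiv.
Rule 3 (intervocalic voicing): no segment meets the environment; /nuesoreisaiv/ is unchanged.
Rule 4 (final devoicing): /v/ is a voiced obstruent in word-final position, so it devoices to [f]. /nuesoreisaiv/ → nuesoreisaif.

nuesoreisaif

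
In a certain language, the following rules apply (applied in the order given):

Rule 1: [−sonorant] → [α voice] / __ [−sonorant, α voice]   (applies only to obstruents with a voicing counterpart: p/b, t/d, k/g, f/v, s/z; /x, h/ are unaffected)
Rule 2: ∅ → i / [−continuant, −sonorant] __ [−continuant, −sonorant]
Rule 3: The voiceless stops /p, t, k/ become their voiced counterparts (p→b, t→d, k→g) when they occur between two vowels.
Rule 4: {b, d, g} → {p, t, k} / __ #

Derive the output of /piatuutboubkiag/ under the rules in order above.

Rule 1 (regressive voicing assimilation): /t/ precedes the voiced obstruent /b/, so it voices to [d] by assimilation. /b/ precedes the voiceless obstruent /k/, so it devoices to [p] by assimilation. /piatuutboubkiag/ → piatuudboupkiag.
Rule 2 (stop-cluster i-epenthesis): /d/ and /b/ form a stop–stop cluster, so [i] is inserted between them. /p/ and /k/ form a stop–stop cluster, so [i] is inserted between them. /piatuudboupkiag/ → piatuudiboupikiag.
Rule 3 (intervocalic voicing): /t/ is a voiceless stop between vowels /a/ and /u/, so it voices to [d]. /p/ is a voiceless stop between vowels /u/ and /i/, so it voices to [b]. /k/ is a voiceless stop between vowels /i/ and /i/, so it voices to [g]. /piatuudiboupikiag/ → piaduudiboubigiag.
Rule 4 (final devoicing): /g/ is a voiced stop in word-final position, so it devoices to [k]. /piaduudiboubigiag/ → piaduudiboubigiak.

piaduudiboubigiak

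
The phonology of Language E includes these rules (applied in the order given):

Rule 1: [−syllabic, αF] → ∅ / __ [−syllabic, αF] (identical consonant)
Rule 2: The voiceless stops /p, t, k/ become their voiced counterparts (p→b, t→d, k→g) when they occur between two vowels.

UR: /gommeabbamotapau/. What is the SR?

Rule 1 (degemination): /mm/ is a geminate; the first /m/ deletes. /bb/ is a geminate; the first /b/ deletes. /gommeabbamotapau/ → gomeabamotapau.
Rule 2 (intervocalic voicing): /t/ is a voiceless stop between vowels /o/ and /a/, so it voices to [d]. /p/ is a voiceless stop between vowels /a/ and /a/, so it voices to [b]. /gomeabamotapau/ → gomeabamodabau.

gomeabamodabau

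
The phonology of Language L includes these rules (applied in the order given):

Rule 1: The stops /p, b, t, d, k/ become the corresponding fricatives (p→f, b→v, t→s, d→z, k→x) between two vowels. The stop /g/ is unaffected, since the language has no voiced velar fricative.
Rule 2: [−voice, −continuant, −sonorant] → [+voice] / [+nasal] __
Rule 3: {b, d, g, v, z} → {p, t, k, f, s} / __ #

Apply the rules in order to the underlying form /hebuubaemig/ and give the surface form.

hevuuvaemik

Rule 1 (intervocalic spirantization): /b/ is a stop between vowels /e/ and /u/, so it spirantizes to the fricative [v]. /b/ is a stop between vowels /u/ and /a/, so it spirantizes to the fricative [v]. /hebuubaemig/ → hevuuvaemig.
Rule 2 (post-nasal voicing): no segment meets the environment; /hevuuvaemig/ is unchanged.
Rule 3 (final devoicing): /g/ is a voiced obstruent in word-final position, so it devoices to [k]. /hevuuvaemig/ → hevuuvaemik.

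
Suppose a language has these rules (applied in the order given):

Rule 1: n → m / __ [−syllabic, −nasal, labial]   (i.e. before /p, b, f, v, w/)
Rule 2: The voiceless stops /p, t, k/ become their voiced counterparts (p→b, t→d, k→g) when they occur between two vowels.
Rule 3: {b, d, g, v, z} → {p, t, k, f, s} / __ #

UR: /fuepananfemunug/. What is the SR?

Rule 1 (nasal place assimilation): /n/ precedes the labial consonant /f/, so it assimilates in place to [m]. /fuepananfemunug/ → fuepanamfemunug.
Rule 2 (intervocalic voicing): /p/ is a voiceless stop between vowels /e/ and /a/, so it voices to [b]. /fuepanamfemunug/ → fuebanamfemunug.
Rule 3 (final devoicing): /g/ is a voiced obstruent in word-final position, so it devoices to [k]. /fuebanamfemunug/ → fuebanamfemunuk.

fuebanamfemunuk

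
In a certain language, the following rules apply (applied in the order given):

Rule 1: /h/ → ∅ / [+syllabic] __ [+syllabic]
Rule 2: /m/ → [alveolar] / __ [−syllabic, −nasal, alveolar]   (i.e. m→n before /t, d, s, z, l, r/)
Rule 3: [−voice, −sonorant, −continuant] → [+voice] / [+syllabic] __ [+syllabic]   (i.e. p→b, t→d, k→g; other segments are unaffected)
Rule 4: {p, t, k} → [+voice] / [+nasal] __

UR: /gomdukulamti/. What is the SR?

Rule 1 (intervocalic h-deletion): no segment meets the environment; /gomdukulamti/ is unchanged.
Rule 2 (nasal place assimilation): /m/ precedes the alveolar consonant /d/, so it assimilates in place to [n]. /m/ precedes the alveolar consonant /t/, so it assimilates in place to [n]. /gomdukulamti/ → gondukulanti.
Rule 3 (intervocalic voicing): /k/ is a voiceless stop between vowels /u/ and /u/, so it voices to [g]. /gondukulanti/ → gondugulanti.
Rule 4 (post-nasal voicing): /t/ is a voiceless stop immediately after the nasal /n/, so it voices to [d]. /gondugulanti/ → gondugulandi.

gondugulandi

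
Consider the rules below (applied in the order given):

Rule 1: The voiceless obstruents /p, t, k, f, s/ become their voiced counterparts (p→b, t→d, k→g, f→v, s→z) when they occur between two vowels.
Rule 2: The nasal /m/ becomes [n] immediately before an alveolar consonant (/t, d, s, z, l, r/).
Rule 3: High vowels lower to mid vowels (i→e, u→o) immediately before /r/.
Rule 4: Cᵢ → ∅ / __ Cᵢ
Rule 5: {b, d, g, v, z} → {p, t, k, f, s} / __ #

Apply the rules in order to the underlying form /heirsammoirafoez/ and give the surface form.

Rule 1 (intervocalic voicing): /f/ is a voiceless obstruent between vowels /a/ and /o/, so it voices to [v]. /heirsammoirafoez/ → heirsammoiravoez.
Rule 2 (nasal place assimilation): no segment meets the environment; /heirsammoiravoez/ is unchanged.
Rule 3 (pre-rhotic lowering): /i/ is a high vowel immediately before /r/, so it lowers to [e]. /i/ is a high vowel immediately before /r/, so it lowers to [e]. /heirsammoiravoez/ → heersammoeravoez.
Rule 4 (degemination): /mm/ is a geminate; the first /m/ deletes. /heersammoeravoez/ → heersamoeravoez.
Rule 5 (final devoicing): /z/ is a voiced obstruent in word-final position, so it devoices to [s]. /heersamoeravoez/ → heersamoeravoes.

heersamoeravoes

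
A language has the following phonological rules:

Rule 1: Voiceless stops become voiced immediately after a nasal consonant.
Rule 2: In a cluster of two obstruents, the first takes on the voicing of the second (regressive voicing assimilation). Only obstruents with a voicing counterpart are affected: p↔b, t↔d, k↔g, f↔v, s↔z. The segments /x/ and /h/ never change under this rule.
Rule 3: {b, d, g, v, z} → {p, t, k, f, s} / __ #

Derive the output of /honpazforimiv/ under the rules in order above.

honbasforimif

Rule 1 (post-nasal voicing): /p/ is a voiceless stop immediately after the nasal /n/, so it voices to [b]. /honpazforimiv/ → honbazforimiv.
Rule 2 (regressive voicing assimilation): /z/ precedes the voiceless obstruent /f/, so it devoices to [s] by assimilation. /honbazforimiv/ → honbasforimiv.
Rule 3 (final devoicing): /v/ is a voiced obstruent in word-final position, so it devoices to [f]. /honbasforimiv/ → honbasforimif.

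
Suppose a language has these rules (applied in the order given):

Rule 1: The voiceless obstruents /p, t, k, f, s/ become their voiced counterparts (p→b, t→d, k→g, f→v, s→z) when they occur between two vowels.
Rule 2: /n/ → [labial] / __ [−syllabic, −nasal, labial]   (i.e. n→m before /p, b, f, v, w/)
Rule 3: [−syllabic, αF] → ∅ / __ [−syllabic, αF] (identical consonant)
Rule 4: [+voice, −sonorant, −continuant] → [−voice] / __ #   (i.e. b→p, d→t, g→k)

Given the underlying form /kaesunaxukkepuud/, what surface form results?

kaezunaxukebuut

Rule 1 (intervocalic voicing): /s/ is a voiceless obstruent between vowels /e/ and /u/, so it voices to [z]. /p/ is a voiceless obstruent between vowels /e/ and /u/, so it voices to [b]. /kaesunaxukkepuud/ → kaezunaxukkebuud.
Rule 2 (nasal place assimilation): no segment meets the environment; /kaezunaxukkebuud/ is unchanged.
Rule 3 (degemination): /kk/ is a geminate; the first /k/ deletes. /kaezunaxukkebuud/ → kaezunaxukebuud.
Rule 4 (final devoicing): /d/ is a voiced stop in word-final position, so it devoices to [t]. /kaezunaxukebuud/ → kaezunaxukebuut.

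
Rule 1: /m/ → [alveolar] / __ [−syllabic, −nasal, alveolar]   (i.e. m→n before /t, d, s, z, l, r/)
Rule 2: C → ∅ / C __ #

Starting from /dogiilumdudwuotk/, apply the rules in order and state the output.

dogiilundudwuot

Rule 1 (nasal place assimilation): /m/ precedes the alveolar consonant /d/, so it assimilates in place to [n]. /dogiilumdudwuotk/ → dogiilundudwuotk.
Rule 2 (final cluster simplification): /k/ is the second consonant of a word-final cluster /tk/, so it deletes. /dogiilundudwuotk/ → dogiilundudwuot.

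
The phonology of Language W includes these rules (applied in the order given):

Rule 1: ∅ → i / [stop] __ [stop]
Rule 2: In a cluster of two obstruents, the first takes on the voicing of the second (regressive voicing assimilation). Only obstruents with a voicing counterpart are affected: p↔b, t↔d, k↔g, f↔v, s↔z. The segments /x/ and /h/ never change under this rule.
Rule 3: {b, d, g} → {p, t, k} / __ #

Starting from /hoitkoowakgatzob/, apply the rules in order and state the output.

Rule 1 (stop-cluster i-epenthesis): /t/ and /k/ form a stop–stop cluster, so [i] is inserted between them. /k/ and /g/ form a stop–stop cluster, so [i] is inserted between them. /hoitkoowakgatzob/ → hoitikoowakigatzob.
Rule 2 (regressive voicing assimilation): /t/ precedes the voiced obstruent /z/, so it voices to [d] by assimilation. /hoitikoowakigatzob/ → hoitikoowakigadzob.
Rule 3 (final devoicing): /b/ is a voiced stop in word-final position, so it devoices to [p]. /hoitikoowakigadzob/ → hoitikoowakigadzop.

hoitikoowakigadzop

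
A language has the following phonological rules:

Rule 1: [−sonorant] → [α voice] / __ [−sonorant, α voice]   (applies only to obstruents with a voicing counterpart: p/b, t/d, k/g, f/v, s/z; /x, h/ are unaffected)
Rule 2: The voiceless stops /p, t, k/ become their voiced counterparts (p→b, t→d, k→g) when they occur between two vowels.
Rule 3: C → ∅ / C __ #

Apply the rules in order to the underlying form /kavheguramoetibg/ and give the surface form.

Rule 1 (regressive voicing assimilation): /v/ precedes the voiceless obstruent /h/, so it devoices to [f] by assimilation. /kavheguramoetibg/ → kafheguramoetibg.
Rule 2 (intervocalic voicing): /t/ is a voiceless stop between vowels /e/ and /i/, so it voices to [d]. /kafheguramoetibg/ → kafheguramoedibg.
Rule 3 (final cluster simplification): /g/ is the second consonant of a word-final cluster /bg/, so it deletes. /kafheguramoedibg/ → kafheguramoedib.

kafheguramoedib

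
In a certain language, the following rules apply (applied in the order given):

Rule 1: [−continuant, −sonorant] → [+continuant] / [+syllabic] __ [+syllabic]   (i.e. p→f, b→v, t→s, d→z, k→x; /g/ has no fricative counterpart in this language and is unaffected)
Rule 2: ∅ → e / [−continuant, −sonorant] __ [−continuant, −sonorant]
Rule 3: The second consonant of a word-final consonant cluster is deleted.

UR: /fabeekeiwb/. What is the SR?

Rule 1 (intervocalic spirantization): /b/ is a stop between vowels /a/ and /e/, so it spirantizes to the fricative [v]. /k/ is a stop between vowels /e/ and /e/, so it spirantizes to the fricative [x]. /fabeekeiwb/ → faveexeiwb.
Rule 2 (stop-cluster e-epenthesis): no segment meets the environment; /faveexeiwb/ is unchanged.
Rule 3 (final cluster simplification): /b/ is the second consonant of a word-final cluster /wb/, so it deletes. /faveexeiwb/ → faveexeiw.

faveexeiw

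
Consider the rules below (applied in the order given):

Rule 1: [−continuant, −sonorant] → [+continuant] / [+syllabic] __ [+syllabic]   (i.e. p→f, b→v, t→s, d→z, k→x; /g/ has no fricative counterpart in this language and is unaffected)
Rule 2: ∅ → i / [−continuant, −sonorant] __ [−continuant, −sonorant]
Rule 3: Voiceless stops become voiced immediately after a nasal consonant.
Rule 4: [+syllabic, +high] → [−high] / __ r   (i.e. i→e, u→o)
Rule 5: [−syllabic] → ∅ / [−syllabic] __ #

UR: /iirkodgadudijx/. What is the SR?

Rule 1 (intervocalic spirantization): /d/ is a stop between vowels /a/ and /u/, so it spirantizes to the fricative [z]. /d/ is a stop between vowels /u/ and /i/, so it spirantizes to the fricative [z]. /iirkodgadudijx/ → iirkodgazuzijx.
Rule 2 (stop-cluster i-epenthesis): /d/ and /g/ form a stop–stop cluster, so [i] is inserted between them. /iirkodgazuzijx/ → iirkodigazuzijx.
Rule 3 (post-nasal voicing): no segment meets the environment; /iirkodigazuzijx/ is unchanged.
Rule 4 (pre-rhotic lowering): /i/ is a high vowel immediately before /r/, so it lowers to [e]. /iirkodigazuzijx/ → ierkodigazuzijx.
Rule 5 (final cluster simplification): /x/ is the second consonant of a word-final cluster /jx/, so it deletes. /ierkodigazuzijx/ → ierkodigazuzij.

ierkodigazuzij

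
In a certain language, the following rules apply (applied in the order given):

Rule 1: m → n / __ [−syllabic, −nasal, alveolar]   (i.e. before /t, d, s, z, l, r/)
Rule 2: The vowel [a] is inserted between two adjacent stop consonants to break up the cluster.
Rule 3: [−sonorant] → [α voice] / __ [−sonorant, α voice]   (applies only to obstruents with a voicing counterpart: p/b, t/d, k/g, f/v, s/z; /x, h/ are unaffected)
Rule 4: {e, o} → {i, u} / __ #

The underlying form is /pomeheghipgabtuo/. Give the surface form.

pomehekhipagabatuu

Rule 1 (nasal place assimilation): no segment meets the environment; /pomeheghipgabtuo/ is unchanged.
Rule 2 (stop-cluster a-epenthesis): /p/ and /g/ form a stop–stop cluster, so [a] is inserted between them. /b/ and /t/ form a stop–stop cluster, so [a] is inserted between them. /pomeheghipgabtuo/ → pomeheghipagabatuo.
Rule 3 (regressive voicing assimilation): /g/ precedes the voiceless obstruent /h/, so it devoices to [k] by assimilation. /pomeheghipagabatuo/ → pomehekhipagabatuo.
Rule 4 (final vowel raising): /o/ is a mid vowel in word-final position, so it raises to [u]. /pomehekhipagabatuo/ → pomehekhipagabatuu.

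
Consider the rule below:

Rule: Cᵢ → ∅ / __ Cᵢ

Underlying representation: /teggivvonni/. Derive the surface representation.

/gg/ is a geminate; the first /g/ deletes.
/vv/ is a geminate; the first /v/ deletes.
/nn/ is a geminate; the first /n/ deletes.
Surface form: [tegivoni].

tegivoni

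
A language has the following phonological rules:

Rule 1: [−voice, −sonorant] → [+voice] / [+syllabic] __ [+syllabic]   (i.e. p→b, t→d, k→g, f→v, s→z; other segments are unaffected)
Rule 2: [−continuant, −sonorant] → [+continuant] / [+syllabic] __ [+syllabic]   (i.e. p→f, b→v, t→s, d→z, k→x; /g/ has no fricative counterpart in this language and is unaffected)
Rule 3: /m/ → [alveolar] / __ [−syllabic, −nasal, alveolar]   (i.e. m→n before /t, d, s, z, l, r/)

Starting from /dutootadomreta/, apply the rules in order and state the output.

Rule 1 (intervocalic voicing): /t/ is a voiceless obstruent between vowels /u/ and /o/, so it voices to [d]. /t/ is a voiceless obstruent between vowels /o/ and /a/, so it voices to [d]. /t/ is a voiceless obstruent between vowels /e/ and /a/, so it voices to [d]. /dutootadomreta/ → dudoodadomreda.
Rule 2 (intervocalic spirantization): /d/ is a stop between vowels /u/ and /o/, so it spirantizes to the fricative [z]. /d/ is a stop between vowels /o/ and /a/, so it spirantizes to the fricative [z]. /d/ is a stop between vowels /a/ and /o/, so it spirantizes to the fricative [z]. /d/ is a stop between vowels /e/ and /a/, so it spirantizes to the fricative [z]. /dudoodadomreda/ → duzoozazomreza.
Rule 3 (nasal place assimilation): /m/ precedes the alveolar consonant /r/, so it assimilates in place to [n]. /duzoozazomreza/ → duzoozazonreza.

duzoozazonreza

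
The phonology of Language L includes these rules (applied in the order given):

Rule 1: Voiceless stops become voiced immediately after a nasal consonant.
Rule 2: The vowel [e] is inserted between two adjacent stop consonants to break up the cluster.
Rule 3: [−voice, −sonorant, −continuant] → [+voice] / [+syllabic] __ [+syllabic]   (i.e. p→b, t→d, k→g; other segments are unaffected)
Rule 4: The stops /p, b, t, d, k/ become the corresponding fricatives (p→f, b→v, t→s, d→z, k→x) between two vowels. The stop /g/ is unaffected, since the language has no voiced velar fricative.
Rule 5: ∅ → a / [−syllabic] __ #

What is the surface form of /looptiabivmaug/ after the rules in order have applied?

looveziavivmauga

Rule 1 (post-nasal voicing): no segment meets the environment; /looptiabivmaug/ is unchanged.
Rule 2 (stop-cluster e-epenthesis): /p/ and /t/ form a stop–stop cluster, so [e] is inserted between them. /looptiabivmaug/ → loopetiabivmaug.
Rule 3 (intervocalic voicing): /p/ is a voiceless stop between vowels /o/ and /e/, so it voices to [b]. /t/ is a voiceless stop between vowels /e/ and /i/, so it voices to [d]. /loopetiabivmaug/ → loobediabivmaug.
Rule 4 (intervocalic spirantization): /b/ is a stop between vowels /o/ and /e/, so it spirantizes to the fricative [v]. /d/ is a stop between vowels /e/ and /i/, so it spirantizes to the fricative [z]. /b/ is a stop between vowels /a/ and /i/, so it spirantizes to the fricative [v]. /loobediabivmaug/ → looveziavivmaug.
Rule 5 (final a-epenthesis): the form ends in the consonant /g/, so [a] is inserted word-finally. /looveziavivmaug/ → looveziavivmauga.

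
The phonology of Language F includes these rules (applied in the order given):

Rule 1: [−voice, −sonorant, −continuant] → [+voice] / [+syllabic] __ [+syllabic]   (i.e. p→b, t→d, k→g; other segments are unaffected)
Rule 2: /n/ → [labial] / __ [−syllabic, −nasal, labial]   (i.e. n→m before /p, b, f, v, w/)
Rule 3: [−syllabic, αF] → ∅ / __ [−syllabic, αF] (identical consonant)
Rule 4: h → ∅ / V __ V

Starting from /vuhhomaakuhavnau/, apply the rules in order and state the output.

Rule 1 (intervocalic voicing): /k/ is a voiceless stop between vowels /a/ and /u/, so it voices to [g]. /vuhhomaakuhavnau/ → vuhhomaaguhavnau.
Rule 2 (nasal place assimilation): no segment meets the environment; /vuhhomaaguhavnau/ is unchanged.
Rule 3 (degemination): /hh/ is a geminate; the first /h/ deletes. /vuhhomaaguhavnau/ → vuhomaaguhavnau.
Rule 4 (intervocalic h-deletion): /h/ occurs between vowels /u/ and /o/, so it deletes. /h/ occurs between vowels /u/ and /a/, so it deletes. /vuhomaaguhavnau/ → vuomaaguavnau.

vuomaaguavnau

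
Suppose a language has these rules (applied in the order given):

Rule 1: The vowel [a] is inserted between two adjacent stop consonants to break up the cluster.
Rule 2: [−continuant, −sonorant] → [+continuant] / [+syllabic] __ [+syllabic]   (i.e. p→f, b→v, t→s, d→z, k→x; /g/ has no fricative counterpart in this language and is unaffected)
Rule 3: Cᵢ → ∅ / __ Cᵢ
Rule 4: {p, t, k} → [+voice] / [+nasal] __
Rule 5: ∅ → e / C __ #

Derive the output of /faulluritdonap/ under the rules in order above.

Rule 1 (stop-cluster a-epenthesis): /t/ and /d/ form a stop–stop cluster, so [a] is inserted between them. /faulluritdonap/ → faulluritadonap.
Rule 2 (intervocalic spirantization): /t/ is a stop between vowels /i/ and /a/, so it spirantizes to the fricative [s]. /d/ is a stop between vowels /a/ and /o/, so it spirantizes to the fricative [z]. /faulluritadonap/ → faullurisazonap.
Rule 3 (degemination): /ll/ is a geminate; the first /l/ deletes. /faullurisazonap/ → faulurisazonap.
Rule 4 (post-nasal voicing): no segment meets the environment; /faulurisazonap/ is unchanged.
Rule 5 (final e-epenthesis): the form ends in the consonant /p/, so [e] is inserted word-finally. /faulurisazonap/ → faulurisazonape.

faulurisazonape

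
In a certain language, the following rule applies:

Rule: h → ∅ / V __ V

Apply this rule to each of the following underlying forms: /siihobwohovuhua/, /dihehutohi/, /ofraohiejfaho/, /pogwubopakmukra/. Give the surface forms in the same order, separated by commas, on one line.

/siihobwohovuhua/: /h/ occurs between vowels /i/ and /o/, so it deletes. /h/ occurs between vowels /o/ and /o/, so it deletes. /h/ occurs between vowels /u/ and /u/, so it deletes. → [siiobwoovuua].
/dihehutohi/: /h/ occurs between vowels /i/ and /e/, so it deletes. /h/ occurs between vowels /e/ and /u/, so it deletes. /h/ occurs between vowels /o/ and /i/, so it deletes. → [dieutoi].
/ofraohiejfaho/: /h/ occurs between vowels /o/ and /i/, so it deletes. /h/ occurs between vowels /a/ and /o/, so it deletes. → [ofraoiejfao].
/pogwubopakmukra/: the rule's environment is not met; surfaces unchanged as [pogwubopakmukra].

siiobwoovuua, dieutoi, ofraoiejfao, pogwubopakmukra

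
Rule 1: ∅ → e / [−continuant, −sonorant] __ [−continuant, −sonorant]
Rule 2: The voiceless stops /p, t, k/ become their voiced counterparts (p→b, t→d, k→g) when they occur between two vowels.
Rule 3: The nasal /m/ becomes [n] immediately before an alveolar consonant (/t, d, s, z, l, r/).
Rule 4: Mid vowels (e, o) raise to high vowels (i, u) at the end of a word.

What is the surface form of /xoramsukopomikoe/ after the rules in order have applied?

Rule 1 (stop-cluster e-epenthesis): no segment meets the environment; /xoramsukopomikoe/ is unchanged.
Rule 2 (intervocalic voicing): /k/ is a voiceless stop between vowels /u/ and /o/, so it voices to [g]. /p/ is a voiceless stop between vowels /o/ and /o/, so it voices to [b]. /k/ is a voiceless stop between vowels /i/ and /o/, so it voices to [g]. /xoramsukopomikoe/ → xoramsugobomigoe.
Rule 3 (nasal place assimilation): /m/ precedes the alveolar consonant /s/, so it assimilates in place to [n]. /xoramsugobomigoe/ → xoransugobomigoe.
Rule 4 (final vowel raising): /e/ is a mid vowel in word-final position, so it raises to [i]. /xoransugobomigoe/ → xoransugobomigoi.

xoransugobomigoi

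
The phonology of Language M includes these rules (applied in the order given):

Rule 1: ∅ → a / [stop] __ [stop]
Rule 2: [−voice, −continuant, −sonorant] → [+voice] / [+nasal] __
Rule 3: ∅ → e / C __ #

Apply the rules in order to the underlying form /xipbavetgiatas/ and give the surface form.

xipabavetagiatase

Rule 1 (stop-cluster a-epenthesis): /p/ and /b/ form a stop–stop cluster, so [a] is inserted between them. /t/ and /g/ form a stop–stop cluster, so [a] is inserted between them. /xipbavetgiatas/ → xipabavetagiatas.
Rule 2 (post-nasal voicing): no segment meets the environment; /xipabavetagiatas/ is unchanged.
Rule 3 (final e-epenthesis): the form ends in the consonant /s/, so [e] is inserted word-finally. /xipabavetagiatas/ → xipabavetagiatase.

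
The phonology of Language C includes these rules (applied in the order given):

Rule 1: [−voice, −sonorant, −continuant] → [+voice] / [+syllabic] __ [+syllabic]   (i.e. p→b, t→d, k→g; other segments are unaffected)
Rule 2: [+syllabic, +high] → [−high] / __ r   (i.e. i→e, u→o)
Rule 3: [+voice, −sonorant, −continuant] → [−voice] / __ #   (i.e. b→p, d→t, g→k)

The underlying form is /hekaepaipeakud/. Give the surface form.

Rule 1 (intervocalic voicing): /k/ is a voiceless stop between vowels /e/ and /a/, so it voices to [g]. /p/ is a voiceless stop between vowels /e/ and /a/, so it voices to [b]. /p/ is a voiceless stop between vowels /i/ and /e/, so it voices to [b]. /k/ is a voiceless stop between vowels /a/ and /u/, so it voices to [g]. /hekaepaipeakud/ → hegaebaibeagud.
Rule 2 (pre-rhotic lowering): no segment meets the environment; /hegaebaibeagud/ is unchanged.
Rule 3 (final devoicing): /d/ is a voiced stop in word-final position, so it devoices to [t]. /hegaebaibeagud/ → hegaebaibeagut.

hegaebaibeagut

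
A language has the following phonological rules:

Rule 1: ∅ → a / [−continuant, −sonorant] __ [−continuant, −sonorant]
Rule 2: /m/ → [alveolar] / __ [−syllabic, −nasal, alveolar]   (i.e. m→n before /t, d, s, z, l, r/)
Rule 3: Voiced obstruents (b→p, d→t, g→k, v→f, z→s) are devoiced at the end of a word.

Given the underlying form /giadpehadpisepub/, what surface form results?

Rule 1 (stop-cluster a-epenthesis): /d/ and /p/ form a stop–stop cluster, so [a] is inserted between them. /d/ and /p/ form a stop–stop cluster, so [a] is inserted between them. /giadpehadpisepub/ → giadapehadapisepub.
Rule 2 (nasal place assimilation): no segment meets the environment; /giadapehadapisepub/ is unchanged.
Rule 3 (final devoicing): /b/ is a voiced obstruent in word-final position, so it devoices to [p]. /giadapehadapisepub/ → giadapehadapisepup.

giadapehadapisepup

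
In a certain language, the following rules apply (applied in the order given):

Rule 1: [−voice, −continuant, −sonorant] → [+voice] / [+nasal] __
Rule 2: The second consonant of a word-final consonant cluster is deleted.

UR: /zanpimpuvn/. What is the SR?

zanbimbuv

Rule 1 (post-nasal voicing): /p/ is a voiceless stop immediately after the nasal /n/, so it voices to [b]. /p/ is a voiceless stop immediately after the nasal /m/, so it voices to [b]. /zanpimpuvn/ → zanbimbuvn.
Rule 2 (final cluster simplification): /n/ is the second consonant of a word-final cluster /vn/, so it deletes. /zanbimbuvn/ → zanbimbuv.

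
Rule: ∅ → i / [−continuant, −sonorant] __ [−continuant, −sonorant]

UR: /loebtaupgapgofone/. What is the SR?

/b/ and /t/ form a stop–stop cluster, so [i] is inserted between them.
/p/ and /g/ form a stop–stop cluster, so [i] is inserted between them.
/p/ and /g/ form a stop–stop cluster, so [i] is inserted between them.
Surface form: [loebitaupigapigofone].

loebitaupigapigofone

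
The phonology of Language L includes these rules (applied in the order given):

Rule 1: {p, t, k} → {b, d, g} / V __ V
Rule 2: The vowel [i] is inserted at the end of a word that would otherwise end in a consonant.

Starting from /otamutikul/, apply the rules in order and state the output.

Rule 1 (intervocalic voicing): /t/ is a voiceless stop between vowels /o/ and /a/, so it voices to [d]. /t/ is a voiceless stop between vowels /u/ and /i/, so it voices to [d]. /k/ is a voiceless stop between vowels /i/ and /u/, so it voices to [g]. /otamutikul/ → odamudigul.
Rule 2 (final i-epenthesis): the form ends in the consonant /l/, so [i] is inserted word-finally. /odamudigul/ → odamudiguli.

odamudiguli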